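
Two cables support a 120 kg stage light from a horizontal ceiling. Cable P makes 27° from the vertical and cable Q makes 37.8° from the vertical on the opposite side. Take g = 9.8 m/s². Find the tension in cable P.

Angles from the horizontal: cable P is 90° − 27° = 63°, cable Q is 90° − 37.8° = 52.2°.
Weight W = 120 × 9.8 = 1176 N acts straight down.
Horizontal: T_P cos 63° = T_Q cos 52.2°  →  T_Q = 0.7407 T_P.
Vertical: T_P sin 63° + T_Q sin 52.2° = 1176.
Substituting the horizontal relation into the vertical equation gives 1.476 T_P = 1176, so T_P = 796.6 N.

T_P ≈ 797 N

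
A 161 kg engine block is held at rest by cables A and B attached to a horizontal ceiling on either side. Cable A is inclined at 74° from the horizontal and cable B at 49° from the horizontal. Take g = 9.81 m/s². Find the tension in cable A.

Weight W = 161 × 9.81 = 1579 N acts straight down.
Horizontal: T_A cos 74° = T_B cos 49°  →  T_B = 0.4201 T_A.
Vertical: T_A sin 74° + T_B sin 49° = 1579.
Substituting the horizontal relation into the vertical equation gives 1.278 T_A = 1579, so T_A = 1236 N.

T_A ≈ 1240 N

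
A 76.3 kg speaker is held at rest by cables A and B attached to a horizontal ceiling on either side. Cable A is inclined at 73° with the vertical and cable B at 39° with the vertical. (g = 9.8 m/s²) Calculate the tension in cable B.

T_B ≈ 771 N

Angles from the horizontal: cable A is 90° − 73° = 17°, cable B is 90° − 39° = 51°.
Weight W = 76.3 × 9.8 = 747.7 N acts straight down.
Horizontal: T_A cos 17° = T_B cos 51°  →  T_A = 0.6581 T_B.
Vertical: T_A sin 17° + T_B sin 51° = 747.7.
Substituting the horizontal relation into the vertical equation gives 0.9695 T_B = 747.7, so T_B = 771.2 N.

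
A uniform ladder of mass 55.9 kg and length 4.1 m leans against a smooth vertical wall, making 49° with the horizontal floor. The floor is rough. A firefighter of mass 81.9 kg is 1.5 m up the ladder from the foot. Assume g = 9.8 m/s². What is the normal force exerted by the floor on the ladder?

N_floor ≈ 1350 N

ΣF_y = 0: N_floor = 55.9×9.8 + 81.9×9.8 = 1350.4 N.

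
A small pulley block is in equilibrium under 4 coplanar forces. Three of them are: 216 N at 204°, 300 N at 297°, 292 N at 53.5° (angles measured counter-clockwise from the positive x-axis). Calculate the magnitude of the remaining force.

Sum the known components: ΣF_x = 112.6 N, ΣF_y = -120.4 N.
For equilibrium the remaining force must supply (−ΣF_x, −ΣF_y) = (-112.6, 120.4) N.
Magnitude = √((-112.6)² + (120.4)²) = 164.8 N; direction = atan2(120.4, -112.6) = 133.1°.

F ≈ 165 N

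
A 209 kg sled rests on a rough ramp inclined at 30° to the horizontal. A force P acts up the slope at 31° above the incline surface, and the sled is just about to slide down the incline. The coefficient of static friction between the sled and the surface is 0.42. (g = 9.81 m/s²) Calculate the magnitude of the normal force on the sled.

N ≈ 1550 N

On the verge of sliding down the incline, friction equals μN and acts up the slope.
Perpendicular: N + P sin 31° = W cos 30° = 1776 N.
Along incline: P cos 31° + μN = W sin 30° with W sin 30° = 1025 N.
Solving the pair for P and N: P = 436 N, N = 1551 N (and f = μN = 651.4 N).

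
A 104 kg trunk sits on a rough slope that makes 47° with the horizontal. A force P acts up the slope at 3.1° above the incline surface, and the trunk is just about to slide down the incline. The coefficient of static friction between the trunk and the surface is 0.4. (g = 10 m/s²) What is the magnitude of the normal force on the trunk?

On the verge of sliding down the incline, friction equals μN and acts up the slope.
Perpendicular: N + P sin 3.1° = W cos 47° = 709.3 N.
Along incline: P cos 3.1° + μN = W sin 47° with W sin 47° = 760.6 N.
Solving the pair for P and N: P = 488.2 N, N = 682.9 N (and f = μN = 273.2 N).

N ≈ 683 N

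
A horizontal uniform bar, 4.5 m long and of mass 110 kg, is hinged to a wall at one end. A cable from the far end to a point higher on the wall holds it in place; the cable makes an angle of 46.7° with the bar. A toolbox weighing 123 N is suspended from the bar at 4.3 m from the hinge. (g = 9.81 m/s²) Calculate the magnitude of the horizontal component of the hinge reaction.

H_x ≈ 619 N

Take torques about the hinge: T sin 46.7° · 4.5 = 110×9.81×2.25 + 123×4.3 = 2956.9 N·m.
So T = 2956.9 / (0.7278 × 4.5) = 902.87 N.
ΣF_x = 0: H_x = T cos 46.7° = 619.2 N.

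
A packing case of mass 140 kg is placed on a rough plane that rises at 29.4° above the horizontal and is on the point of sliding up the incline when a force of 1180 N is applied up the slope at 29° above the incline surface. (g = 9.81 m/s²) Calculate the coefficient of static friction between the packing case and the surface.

μ ≈ 0.573

On the verge of sliding up the incline, friction is at its maximum μN and acts down the slope.
Perpendicular to incline: N = W cos 29.4° − P sin 29° = 1197 − 572.1 = 624.4 N.
Along incline: P cos 29° − μN = W sin 29.4° → μ = −(W sin 29.4° − P cos 29°) / N = 0.5731.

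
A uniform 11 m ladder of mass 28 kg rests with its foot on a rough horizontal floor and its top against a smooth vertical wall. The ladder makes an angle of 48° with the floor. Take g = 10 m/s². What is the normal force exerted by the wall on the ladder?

Torques about the foot: N_wall · 11 sin 48° = 28×10×5.5 cos 48° → N_wall = 126.06 N.

N_wall ≈ 126 N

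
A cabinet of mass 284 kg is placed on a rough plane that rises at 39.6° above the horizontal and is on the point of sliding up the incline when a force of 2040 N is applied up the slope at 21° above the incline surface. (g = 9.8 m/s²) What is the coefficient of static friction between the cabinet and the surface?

μ ≈ 0.0923

On the verge of sliding up the incline, friction is at its maximum μN and acts down the slope.
Perpendicular to incline: N = W cos 39.6° − P sin 21° = 2144 − 731.1 = 1413 N.
Along incline: P cos 21° − μN = W sin 39.6° → μ = −(W sin 39.6° − P cos 21°) / N = 0.09228.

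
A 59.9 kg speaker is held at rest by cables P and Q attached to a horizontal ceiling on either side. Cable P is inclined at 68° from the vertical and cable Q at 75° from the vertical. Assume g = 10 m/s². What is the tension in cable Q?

Angles from the horizontal: cable P is 90° − 68° = 22°, cable Q is 90° − 75° = 15°.
Weight W = 59.9 × 10 = 599 N acts straight down.
Horizontal: T_P cos 22° = T_Q cos 15°  →  T_P = 1.042 T_Q.
Vertical: T_P sin 22° + T_Q sin 15° = 599.
Substituting the horizontal relation into the vertical equation gives 0.6491 T_Q = 599, so T_Q = 922.8 N.

T_Q ≈ 923 N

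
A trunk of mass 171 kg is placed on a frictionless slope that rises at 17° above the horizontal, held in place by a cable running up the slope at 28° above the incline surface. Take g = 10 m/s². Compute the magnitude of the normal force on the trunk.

Take axes along and perpendicular to the incline. Weight components: W sin 17° = 500 N down-slope, W cos 17° = 1635 N into the surface.
Along incline: T cos 28° = W sin 17° → T = 566.2 N.
Perpendicular: N = W cos 17° − T sin 28° = 1369 N.

N ≈ 1370 N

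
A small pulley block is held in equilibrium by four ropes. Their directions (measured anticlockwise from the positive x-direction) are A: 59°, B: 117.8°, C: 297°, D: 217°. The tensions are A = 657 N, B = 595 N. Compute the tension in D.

Resolve: ΣF_x = 657 cos 59° + 595 cos 117.8° + T_C cos 297° + T_D cos 217° = 0.
        ΣF_y = 657 sin 59° + 595 sin 117.8° + T_C sin 297° + T_D sin 217° = 0.
The known terms sum to (60.88, 1089) N, so 0.4540 T_C − 0.7986 T_D = -60.88 and -0.8910 T_C − 0.6018 T_D = -1089.
Solving simultaneously: T_C = 846.3 N, T_D = 557.3 N.

T_D ≈ 557 N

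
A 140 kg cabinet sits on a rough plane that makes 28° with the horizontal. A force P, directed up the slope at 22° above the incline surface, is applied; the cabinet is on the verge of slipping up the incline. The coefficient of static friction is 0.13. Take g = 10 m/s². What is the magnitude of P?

On the verge of sliding up the incline, friction equals μN and acts down the slope.
Perpendicular: N + P sin 22° = W cos 28° = 1236 N.
Along incline: P cos 22° = W sin 28° + μN  with W sin 28° = 657.3 N.
Solving the pair for P and N: P = 838.2 N, N = 922.1 N (and f = μN = 119.9 N).

P ≈ 838 N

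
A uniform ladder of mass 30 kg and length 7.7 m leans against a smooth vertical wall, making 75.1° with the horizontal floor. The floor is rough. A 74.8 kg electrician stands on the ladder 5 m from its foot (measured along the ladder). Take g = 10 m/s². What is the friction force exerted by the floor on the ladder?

Torques about the foot: N_wall · 7.7 sin 75.1° = 30×10×3.85 cos 75.1° + 74.8×10×5 cos 75.1° → N_wall = 169.15 N.
ΣF_x = 0: f_floor = N_wall = 169.15 N.

f ≈ 169 N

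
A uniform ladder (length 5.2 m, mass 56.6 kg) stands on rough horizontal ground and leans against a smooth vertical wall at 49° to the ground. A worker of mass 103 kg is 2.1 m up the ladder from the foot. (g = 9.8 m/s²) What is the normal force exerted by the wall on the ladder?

N_wall ≈ 595 N

Torques about the foot: N_wall · 5.2 sin 49° = 56.6×9.8×2.6 cos 49° + 103×9.8×2.1 cos 49° → N_wall = 595.45 N.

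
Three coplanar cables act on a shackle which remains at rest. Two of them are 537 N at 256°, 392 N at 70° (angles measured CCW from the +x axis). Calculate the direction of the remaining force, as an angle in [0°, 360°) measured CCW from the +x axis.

Sum the known components: ΣF_x = 4.16 N, ΣF_y = -152.7 N.
For equilibrium the remaining force must supply (−ΣF_x, −ΣF_y) = (-4.16, 152.7) N.
Magnitude = √((-4.16)² + (152.7)²) = 152.7 N; direction = atan2(152.7, -4.16) = 91.6°.

θ ≈ 91.6°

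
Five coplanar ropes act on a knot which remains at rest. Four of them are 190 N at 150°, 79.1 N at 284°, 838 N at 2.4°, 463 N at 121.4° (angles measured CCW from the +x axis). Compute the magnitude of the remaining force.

F ≈ 636 N

Sum the known components: ΣF_x = 450.6 N, ΣF_y = 448.5 N.
For equilibrium the remaining force must supply (−ΣF_x, −ΣF_y) = (-450.6, -448.5) N.
Magnitude = √((-450.6)² + (-448.5)²) = 635.8 N; direction = atan2(-448.5, -450.6) = 224.9°.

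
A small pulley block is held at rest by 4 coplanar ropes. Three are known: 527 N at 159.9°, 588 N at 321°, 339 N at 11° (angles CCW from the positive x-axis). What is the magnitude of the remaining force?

F ≈ 320 N

Sum the known components: ΣF_x = 294.8 N, ΣF_y = -124.2 N.
For equilibrium the remaining force must supply (−ΣF_x, −ΣF_y) = (-294.8, 124.2) N.
Magnitude = √((-294.8)² + (124.2)²) = 319.9 N; direction = atan2(124.2, -294.8) = 157.1°.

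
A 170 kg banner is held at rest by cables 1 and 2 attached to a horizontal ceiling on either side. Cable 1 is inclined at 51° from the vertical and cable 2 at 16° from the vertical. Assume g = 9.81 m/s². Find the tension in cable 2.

T_2 ≈ 1410 N

Angles from the horizontal: cable 1 is 90° − 51° = 39°, cable 2 is 90° − 16° = 74°.
Weight W = 170 × 9.81 = 1668 N acts straight down.
Horizontal: T_1 cos 39° = T_2 cos 74°  →  T_1 = 0.3547 T_2.
Vertical: T_1 sin 39° + T_2 sin 74° = 1668.
Substituting the horizontal relation into the vertical equation gives 1.184 T_2 = 1668, so T_2 = 1408 N.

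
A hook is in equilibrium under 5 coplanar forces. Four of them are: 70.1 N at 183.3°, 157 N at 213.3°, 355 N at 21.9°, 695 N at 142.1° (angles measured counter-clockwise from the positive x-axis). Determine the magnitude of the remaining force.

Sum the known components: ΣF_x = -420.2 N, ΣF_y = 469.1 N.
For equilibrium the remaining force must supply (−ΣF_x, −ΣF_y) = (420.2, -469.1) N.
Magnitude = √((420.2)² + (-469.1)²) = 629.8 N; direction = atan2(-469.1, 420.2) = 311.9°.

F ≈ 630 N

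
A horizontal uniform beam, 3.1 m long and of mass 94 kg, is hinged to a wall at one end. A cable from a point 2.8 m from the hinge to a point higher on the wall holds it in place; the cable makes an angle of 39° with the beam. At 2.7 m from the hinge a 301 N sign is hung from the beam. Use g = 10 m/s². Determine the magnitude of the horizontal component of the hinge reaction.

H_x ≈ 1000 N

Take torques about the hinge: T sin 39° · 2.8 = 94×10×1.55 + 301×2.7 = 2269.7 N·m.
So T = 2269.7 / (0.6293 × 2.8) = 1288.1 N.
ΣF_x = 0: H_x = T cos 39° = 1001 N.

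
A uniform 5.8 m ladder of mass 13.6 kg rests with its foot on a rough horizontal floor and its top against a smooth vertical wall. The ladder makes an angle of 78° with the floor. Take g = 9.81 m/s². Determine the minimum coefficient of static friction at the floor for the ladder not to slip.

μ_min ≈ 0.106

ΣF_y = 0: N_floor = 13.6×9.81 = 133.42 N.
Torques about the foot: N_wall · 5.8 sin 78° = 13.6×9.81×2.9 cos 78° → N_wall = 14.179 N.
ΣF_x = 0: f_floor = N_wall = 14.179 N.
μ_min = f_floor / N_floor = 14.179 / 133.42 = 0.1063.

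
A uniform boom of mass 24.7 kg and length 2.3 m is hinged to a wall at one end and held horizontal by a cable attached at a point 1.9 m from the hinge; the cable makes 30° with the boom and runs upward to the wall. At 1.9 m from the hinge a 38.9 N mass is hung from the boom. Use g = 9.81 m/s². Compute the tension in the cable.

Take torques about the hinge: T sin 30° · 1.9 = 24.7×9.81×1.15 + 38.9×1.9 = 352.56 N·m.
So T = 352.56 / (0.5000 × 1.9) = 371.12 N.

T ≈ 371 N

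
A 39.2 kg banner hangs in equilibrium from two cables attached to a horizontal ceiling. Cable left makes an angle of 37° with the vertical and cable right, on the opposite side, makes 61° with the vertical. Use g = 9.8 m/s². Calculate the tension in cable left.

T_left ≈ 339 N

Angles from the horizontal: cable left is 90° − 37° = 53°, cable right is 90° − 61° = 29°.
Weight W = 39.2 × 9.8 = 384.2 N acts straight down.
Horizontal: T_left cos 53° = T_right cos 29°  →  T_right = 0.6881 T_left.
Vertical: T_left sin 53° + T_right sin 29° = 384.2.
Substituting the horizontal relation into the vertical equation gives 1.132 T_left = 384.2, so T_left = 339.3 N.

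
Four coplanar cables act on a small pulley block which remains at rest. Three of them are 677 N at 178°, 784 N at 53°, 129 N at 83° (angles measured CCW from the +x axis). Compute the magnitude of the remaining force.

Sum the known components: ΣF_x = -189 N, ΣF_y = 777.8 N.
For equilibrium the remaining force must supply (−ΣF_x, −ΣF_y) = (189, -777.8) N.
Magnitude = √((189)² + (-777.8)²) = 800.4 N; direction = atan2(-777.8, 189) = 283.7°.

F ≈ 800 N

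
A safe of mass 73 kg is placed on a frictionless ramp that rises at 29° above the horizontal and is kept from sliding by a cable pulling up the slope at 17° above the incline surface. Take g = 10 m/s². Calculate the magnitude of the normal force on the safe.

N ≈ 530 N

Take axes along and perpendicular to the incline. Weight components: W sin 29° = 353.9 N down-slope, W cos 29° = 638.5 N into the surface.
Along incline: T cos 17° = W sin 29° → T = 370.1 N.
Perpendicular: N = W cos 29° − T sin 17° = 530.3 N.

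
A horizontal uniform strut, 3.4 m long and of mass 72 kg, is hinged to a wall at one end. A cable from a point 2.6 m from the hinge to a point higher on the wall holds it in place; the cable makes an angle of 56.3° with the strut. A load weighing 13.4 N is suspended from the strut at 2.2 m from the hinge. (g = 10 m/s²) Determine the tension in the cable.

Take torques about the hinge: T sin 56.3° · 2.6 = 72×10×1.7 + 13.4×2.2 = 1253.5 N·m.
So T = 1253.5 / (0.8320 × 2.6) = 579.49 N.

T ≈ 579 N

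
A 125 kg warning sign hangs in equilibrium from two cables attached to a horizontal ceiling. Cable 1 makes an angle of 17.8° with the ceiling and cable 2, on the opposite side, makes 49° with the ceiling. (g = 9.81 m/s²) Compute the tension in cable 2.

Weight W = 125 × 9.81 = 1226 N acts straight down.
Horizontal: T_1 cos 17.8° = T_2 cos 49°  →  T_1 = 0.689 T_2.
Vertical: T_1 sin 17.8° + T_2 sin 49° = 1226.
Substituting the horizontal relation into the vertical equation gives 0.9653 T_2 = 1226, so T_2 = 1270 N.

T_2 ≈ 1270 N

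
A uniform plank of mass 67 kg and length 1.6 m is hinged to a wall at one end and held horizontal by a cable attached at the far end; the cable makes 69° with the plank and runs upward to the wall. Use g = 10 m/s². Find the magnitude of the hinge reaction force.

Take torques about the hinge: T sin 69° · 1.6 = 67×10×0.8 = 536 N·m.
So T = 536 / (0.9336 × 1.6) = 358.83 N.
ΣF_x = 0: H_x = T cos 69° = 128.59 N.
ΣF_y = 0: H_y = (67×10) − T sin 69° = 670 − 335 = 335 N.
|H| = √(H_x² + H_y²) = √((128.59)² + (335)²) = 358.83 N.

|H| ≈ 359 N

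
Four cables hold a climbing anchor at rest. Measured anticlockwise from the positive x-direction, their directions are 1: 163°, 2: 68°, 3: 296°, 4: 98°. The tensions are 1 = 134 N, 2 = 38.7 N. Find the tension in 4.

T_4 ≈ 224 N

Resolve: ΣF_x = 134 cos 163° + 38.7 cos 68° + T_3 cos 296° + T_4 cos 98° = 0.
        ΣF_y = 134 sin 163° + 38.7 sin 68° + T_3 sin 296° + T_4 sin 98° = 0.
The known terms sum to (-113.6, 75.06) N, so 0.4384 T_3 − 0.1392 T_4 = 113.6 and -0.8988 T_3 + 0.9903 T_4 = -75.06.
Solving simultaneously: T_3 = 330.4 N, T_4 = 224.1 N.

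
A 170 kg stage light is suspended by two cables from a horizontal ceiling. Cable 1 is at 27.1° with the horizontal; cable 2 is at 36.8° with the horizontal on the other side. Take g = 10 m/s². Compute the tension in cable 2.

T_2 ≈ 1690 N

Weight W = 170 × 10 = 1700 N acts straight down.
Horizontal: T_1 cos 27.1° = T_2 cos 36.8°  →  T_1 = 0.8995 T_2.
Vertical: T_1 sin 27.1° + T_2 sin 36.8° = 1700.
Substituting the horizontal relation into the vertical equation gives 1.009 T_2 = 1700, so T_2 = 1685 N.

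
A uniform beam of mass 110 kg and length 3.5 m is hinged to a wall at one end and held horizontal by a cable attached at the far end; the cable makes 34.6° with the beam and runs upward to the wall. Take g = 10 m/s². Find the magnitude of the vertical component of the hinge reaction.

|H_y| ≈ 550 N

Take torques about the hinge: T sin 34.6° · 3.5 = 110×10×1.75 = 1925 N·m.
So T = 1925 / (0.5678 × 3.5) = 968.58 N.
ΣF_y = 0: H_y = (110×10) − T sin 34.6° = 1100 − 550 = 550 N.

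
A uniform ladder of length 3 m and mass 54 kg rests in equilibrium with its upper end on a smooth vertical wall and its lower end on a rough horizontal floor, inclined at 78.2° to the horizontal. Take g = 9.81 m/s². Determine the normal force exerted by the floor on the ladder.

N_floor ≈ 530 N

ΣF_y = 0: N_floor = 54×9.81 = 529.74 N.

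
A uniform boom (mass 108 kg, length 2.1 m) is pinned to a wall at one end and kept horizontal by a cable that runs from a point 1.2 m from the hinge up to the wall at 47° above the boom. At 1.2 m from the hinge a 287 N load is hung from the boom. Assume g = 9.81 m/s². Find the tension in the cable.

T ≈ 1660 N

Take torques about the hinge: T sin 47° · 1.2 = 108×9.81×1.05 + 287×1.2 = 1456.9 N·m.
So T = 1456.9 / (0.7314 × 1.2) = 1660 N.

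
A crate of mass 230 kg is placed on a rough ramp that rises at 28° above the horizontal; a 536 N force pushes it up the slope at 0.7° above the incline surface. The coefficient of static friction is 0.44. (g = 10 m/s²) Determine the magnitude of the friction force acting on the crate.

Axes along / perpendicular to the incline. W sin 28° = 1080 N down-slope; W cos 28° = 2031 N into the surface.
Perpendicular: N = W cos 28° − P sin 0.7° = 2031 − 6.548 = 2024 N.
Along incline: P cos 0.7° + f = W sin 28° (friction acts up-slope) → f = 1080 − 536 = 543.8 N.
|f| = 543.8 N ≤ μN = 890.7 N, so the crate is indeed static.

f ≈ 544 N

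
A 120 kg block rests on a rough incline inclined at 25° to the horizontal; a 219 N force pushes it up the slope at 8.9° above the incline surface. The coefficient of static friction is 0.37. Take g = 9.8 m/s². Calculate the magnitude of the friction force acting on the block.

f ≈ 281 N

Axes along / perpendicular to the incline. W sin 25° = 497 N down-slope; W cos 25° = 1066 N into the surface.
Perpendicular: N = W cos 25° − P sin 8.9° = 1066 − 33.88 = 1032 N.
Along incline: P cos 8.9° + f = W sin 25° (friction acts up-slope) → f = 497 − 216.4 = 280.6 N.
|f| = 280.6 N ≤ μN = 381.8 N, so the block is indeed static.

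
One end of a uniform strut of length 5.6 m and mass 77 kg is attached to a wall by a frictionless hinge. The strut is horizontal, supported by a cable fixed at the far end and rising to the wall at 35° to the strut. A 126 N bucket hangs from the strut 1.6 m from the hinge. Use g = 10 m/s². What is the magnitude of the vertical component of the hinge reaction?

Take torques about the hinge: T sin 35° · 5.6 = 77×10×2.8 + 126×1.6 = 2357.6 N·m.
So T = 2357.6 / (0.5736 × 5.6) = 733.99 N.
ΣF_y = 0: H_y = (77×10 + 126) − T sin 35° = 896 − 421 = 475 N.

|H_y| ≈ 475 N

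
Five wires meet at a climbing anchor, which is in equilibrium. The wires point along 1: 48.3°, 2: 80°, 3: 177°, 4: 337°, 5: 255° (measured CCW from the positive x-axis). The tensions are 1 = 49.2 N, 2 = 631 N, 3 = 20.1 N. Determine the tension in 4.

T_4 ≈ 53.1 N

Resolve: ΣF_x = 49.2 cos 48.3° + 631 cos 80° + 20.1 cos 177° + T_4 cos 337° + T_5 cos 255° = 0.
        ΣF_y = 49.2 sin 48.3° + 631 sin 80° + 20.1 sin 177° + T_4 sin 337° + T_5 sin 255° = 0.
The known terms sum to (122.2, 659.2) N, so 0.9205 T_4 − 0.2588 T_5 = -122.2 and -0.3907 T_4 − 0.9659 T_5 = -659.2.
Solving simultaneously: T_4 = 53.07 N, T_5 = 661 N.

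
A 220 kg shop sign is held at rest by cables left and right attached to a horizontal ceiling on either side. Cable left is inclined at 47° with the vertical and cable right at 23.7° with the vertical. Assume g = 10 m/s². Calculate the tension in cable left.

T_left ≈ 937 N

Angles from the horizontal: cable left is 90° − 47° = 43°, cable right is 90° − 23.7° = 66.3°.
Weight W = 220 × 10 = 2200 N acts straight down.
Horizontal: T_left cos 43° = T_right cos 66.3°  →  T_right = 1.82 T_left.
Vertical: T_left sin 43° + T_right sin 66.3° = 2200.
Substituting the horizontal relation into the vertical equation gives 2.348 T_left = 2200, so T_left = 936.9 N.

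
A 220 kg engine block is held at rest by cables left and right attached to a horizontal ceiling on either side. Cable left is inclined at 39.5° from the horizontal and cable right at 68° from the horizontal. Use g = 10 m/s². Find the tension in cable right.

Weight W = 220 × 10 = 2200 N acts straight down.
Horizontal: T_left cos 39.5° = T_right cos 68°  →  T_left = 0.4855 T_right.
Vertical: T_left sin 39.5° + T_right sin 68° = 2200.
Substituting the horizontal relation into the vertical equation gives 1.236 T_right = 2200, so T_right = 1780 N.

T_right ≈ 1780 N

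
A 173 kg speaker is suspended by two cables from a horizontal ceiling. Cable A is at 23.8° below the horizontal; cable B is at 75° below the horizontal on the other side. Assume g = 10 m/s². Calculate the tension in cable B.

T_B ≈ 1600 N

Weight W = 173 × 10 = 1730 N acts straight down.
Horizontal: T_A cos 23.8° = T_B cos 75°  →  T_A = 0.2829 T_B.
Vertical: T_A sin 23.8° + T_B sin 75° = 1730.
Substituting the horizontal relation into the vertical equation gives 1.08 T_B = 1730, so T_B = 1602 N.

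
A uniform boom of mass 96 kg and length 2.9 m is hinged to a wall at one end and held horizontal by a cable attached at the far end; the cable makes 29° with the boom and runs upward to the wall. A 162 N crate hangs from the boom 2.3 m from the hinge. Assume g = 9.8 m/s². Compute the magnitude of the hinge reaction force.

Take torques about the hinge: T sin 29° · 2.9 = 96×9.8×1.45 + 162×2.3 = 1736.8 N·m.
So T = 1736.8 / (0.4848 × 2.9) = 1235.3 N.
ΣF_x = 0: H_x = T cos 29° = 1080.4 N.
ΣF_y = 0: H_y = (96×9.8 + 162) − T sin 29° = 1102.8 − 598.88 = 503.92 N.
|H| = √(H_x² + H_y²) = √((1080.4)² + (503.92)²) = 1192.2 N.

|H| ≈ 1190 N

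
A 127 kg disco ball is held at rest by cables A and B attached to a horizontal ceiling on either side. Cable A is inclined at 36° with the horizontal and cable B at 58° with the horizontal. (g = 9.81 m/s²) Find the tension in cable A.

T_A ≈ 662 N

Weight W = 127 × 9.81 = 1246 N acts straight down.
Horizontal: T_A cos 36° = T_B cos 58°  →  T_B = 1.527 T_A.
Vertical: T_A sin 36° + T_B sin 58° = 1246.
Substituting the horizontal relation into the vertical equation gives 1.882 T_A = 1246, so T_A = 661.8 N.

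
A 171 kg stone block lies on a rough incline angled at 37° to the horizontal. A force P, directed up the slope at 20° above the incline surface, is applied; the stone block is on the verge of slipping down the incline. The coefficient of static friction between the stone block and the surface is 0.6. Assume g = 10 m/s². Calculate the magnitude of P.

On the verge of sliding down the incline, friction equals μN and acts up the slope.
Perpendicular: N + P sin 20° = W cos 37° = 1366 N.
Along incline: P cos 20° + μN = W sin 37° with W sin 37° = 1029 N.
Solving the pair for P and N: P = 285.5 N, N = 1268 N (and f = μN = 760.8 N).

P ≈ 286 N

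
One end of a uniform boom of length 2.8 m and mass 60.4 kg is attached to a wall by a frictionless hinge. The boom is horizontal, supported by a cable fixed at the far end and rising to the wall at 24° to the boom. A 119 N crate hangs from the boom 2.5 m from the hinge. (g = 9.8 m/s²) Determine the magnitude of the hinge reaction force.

|H| ≈ 955 N

Take torques about the hinge: T sin 24° · 2.8 = 60.4×9.8×1.4 + 119×2.5 = 1126.2 N·m.
So T = 1126.2 / (0.4067 × 2.8) = 988.87 N.
ΣF_x = 0: H_x = T cos 24° = 903.38 N.
ΣF_y = 0: H_y = (60.4×9.8 + 119) − T sin 24° = 710.92 − 402.21 = 308.71 N.
|H| = √(H_x² + H_y²) = √((903.38)² + (308.71)²) = 954.67 N.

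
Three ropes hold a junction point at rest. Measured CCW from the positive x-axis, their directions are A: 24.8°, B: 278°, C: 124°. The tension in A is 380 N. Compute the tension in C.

T_C ≈ 830 N

Resolve: ΣF_x = 380 cos 24.8° + T_B cos 278° + T_C cos 124° = 0.
        ΣF_y = 380 sin 24.8° + T_B sin 278° + T_C sin 124° = 0.
The known terms sum to (345, 159.4) N, so 0.1392 T_B − 0.5592 T_C = -345 and -0.9903 T_B + 0.8290 T_C = -159.4.
Solving simultaneously: T_B = 855.7 N, T_C = 829.8 N.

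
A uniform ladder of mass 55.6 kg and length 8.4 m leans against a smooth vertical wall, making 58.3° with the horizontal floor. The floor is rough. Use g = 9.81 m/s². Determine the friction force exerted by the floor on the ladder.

Torques about the foot: N_wall · 8.4 sin 58.3° = 55.6×9.81×4.2 cos 58.3° → N_wall = 168.43 N.
ΣF_x = 0: f_floor = N_wall = 168.43 N.

f ≈ 168 N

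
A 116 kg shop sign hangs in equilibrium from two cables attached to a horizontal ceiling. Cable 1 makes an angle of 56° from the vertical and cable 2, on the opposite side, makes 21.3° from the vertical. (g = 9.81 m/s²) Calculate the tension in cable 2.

Angles from the horizontal: cable 1 is 90° − 56° = 34°, cable 2 is 90° − 21.3° = 68.7°.
Weight W = 116 × 9.81 = 1138 N acts straight down.
Horizontal: T_1 cos 34° = T_2 cos 68.7°  →  T_1 = 0.4382 T_2.
Vertical: T_1 sin 34° + T_2 sin 68.7° = 1138.
Substituting the horizontal relation into the vertical equation gives 1.177 T_2 = 1138, so T_2 = 967.1 N.

T_2 ≈ 967 N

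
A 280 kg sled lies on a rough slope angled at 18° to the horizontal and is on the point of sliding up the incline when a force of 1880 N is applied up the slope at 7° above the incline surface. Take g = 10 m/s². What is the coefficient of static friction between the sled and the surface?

On the verge of sliding up the incline, friction is at its maximum μN and acts down the slope.
Perpendicular to incline: N = W cos 18° − P sin 7° = 2663 − 229.1 = 2434 N.
Along incline: P cos 7° − μN = W sin 18° → μ = −(W sin 18° − P cos 7°) / N = 0.4112.

μ ≈ 0.411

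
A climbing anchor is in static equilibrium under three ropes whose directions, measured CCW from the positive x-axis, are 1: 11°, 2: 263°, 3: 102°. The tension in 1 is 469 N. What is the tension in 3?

T_3 ≈ 1370 N

Resolve: ΣF_x = 469 cos 11° + T_2 cos 263° + T_3 cos 102° = 0.
        ΣF_y = 469 sin 11° + T_2 sin 263° + T_3 sin 102° = 0.
The known terms sum to (460.4, 89.49) N, so -0.1219 T_2 − 0.2079 T_3 = -460.4 and -0.9925 T_2 + 0.9781 T_3 = -89.49.
Solving simultaneously: T_2 = 1440 N, T_3 = 1370 N.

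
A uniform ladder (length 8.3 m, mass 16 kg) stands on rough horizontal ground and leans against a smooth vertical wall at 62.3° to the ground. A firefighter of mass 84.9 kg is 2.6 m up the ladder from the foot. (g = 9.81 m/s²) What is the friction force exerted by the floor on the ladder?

f ≈ 178 N

Torques about the foot: N_wall · 8.3 sin 62.3° = 16×9.81×4.15 cos 62.3° + 84.9×9.81×2.6 cos 62.3° → N_wall = 178.18 N.
ΣF_x = 0: f_floor = N_wall = 178.18 N.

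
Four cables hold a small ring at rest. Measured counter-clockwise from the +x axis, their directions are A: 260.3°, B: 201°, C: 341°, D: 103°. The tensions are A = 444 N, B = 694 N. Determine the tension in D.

T_D ≈ 1040 N

Resolve: ΣF_x = 444 cos 260.3° + 694 cos 201° + T_C cos 341° + T_D cos 103° = 0.
        ΣF_y = 444 sin 260.3° + 694 sin 201° + T_C sin 341° + T_D sin 103° = 0.
The known terms sum to (-722.7, -686.4) N, so 0.9455 T_C − 0.2250 T_D = 722.7 and -0.3256 T_C + 0.9744 T_D = 686.4.
Solving simultaneously: T_C = 1012 N, T_D = 1043 N.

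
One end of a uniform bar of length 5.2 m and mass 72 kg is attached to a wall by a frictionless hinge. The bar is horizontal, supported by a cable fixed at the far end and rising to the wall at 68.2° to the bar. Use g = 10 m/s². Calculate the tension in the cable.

T ≈ 388 N

Take torques about the hinge: T sin 68.2° · 5.2 = 72×10×2.6 = 1872 N·m.
So T = 1872 / (0.9285 × 5.2) = 387.73 N.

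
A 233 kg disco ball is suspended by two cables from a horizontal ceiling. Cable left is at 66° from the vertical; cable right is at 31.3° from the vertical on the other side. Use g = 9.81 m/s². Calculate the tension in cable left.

T_left ≈ 1200 N

Angles from the horizontal: cable left is 90° − 66° = 24°, cable right is 90° − 31.3° = 58.7°.
Weight W = 233 × 9.81 = 2286 N acts straight down.
Horizontal: T_left cos 24° = T_right cos 58.7°  →  T_right = 1.758 T_left.
Vertical: T_left sin 24° + T_right sin 58.7° = 2286.
Substituting the horizontal relation into the vertical equation gives 1.909 T_left = 2286, so T_left = 1197 N.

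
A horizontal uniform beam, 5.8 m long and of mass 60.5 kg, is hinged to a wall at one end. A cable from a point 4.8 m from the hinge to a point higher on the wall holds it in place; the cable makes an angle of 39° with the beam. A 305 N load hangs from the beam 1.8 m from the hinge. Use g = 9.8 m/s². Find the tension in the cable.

Take torques about the hinge: T sin 39° · 4.8 = 60.5×9.8×2.9 + 305×1.8 = 2268.4 N·m.
So T = 2268.4 / (0.6293 × 4.8) = 750.95 N.

T ≈ 751 N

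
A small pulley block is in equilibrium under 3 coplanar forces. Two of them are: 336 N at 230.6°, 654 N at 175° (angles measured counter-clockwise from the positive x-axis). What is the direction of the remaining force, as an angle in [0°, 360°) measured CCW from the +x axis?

θ ≈ 13.2°

Sum the known components: ΣF_x = -864.8 N, ΣF_y = -202.6 N.
For equilibrium the remaining force must supply (−ΣF_x, −ΣF_y) = (864.8, 202.6) N.
Magnitude = √((864.8)² + (202.6)²) = 888.2 N; direction = atan2(202.6, 864.8) = 13.2°.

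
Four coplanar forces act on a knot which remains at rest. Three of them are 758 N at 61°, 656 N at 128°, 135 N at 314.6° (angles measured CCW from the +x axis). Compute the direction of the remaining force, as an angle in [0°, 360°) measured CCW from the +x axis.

Sum the known components: ΣF_x = 58.4 N, ΣF_y = 1084 N.
For equilibrium the remaining force must supply (−ΣF_x, −ΣF_y) = (-58.4, -1084) N.
Magnitude = √((-58.4)² + (-1084)²) = 1085 N; direction = atan2(-1084, -58.4) = 266.9°.

θ ≈ 267°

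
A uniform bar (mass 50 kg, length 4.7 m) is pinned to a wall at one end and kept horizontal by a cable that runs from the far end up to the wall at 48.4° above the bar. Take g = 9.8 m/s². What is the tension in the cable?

Take torques about the hinge: T sin 48.4° · 4.7 = 50×9.8×2.35 = 1151.5 N·m.
So T = 1151.5 / (0.7478 × 4.7) = 327.63 N.

T ≈ 328 N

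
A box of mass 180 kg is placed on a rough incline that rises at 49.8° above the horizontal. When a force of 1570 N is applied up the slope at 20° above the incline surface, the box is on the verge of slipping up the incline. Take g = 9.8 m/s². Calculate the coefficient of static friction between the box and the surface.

μ ≈ 0.213

On the verge of sliding up the incline, friction is at its maximum μN and acts down the slope.
Perpendicular to incline: N = W cos 49.8° − P sin 20° = 1139 − 537 = 601.6 N.
Along incline: P cos 20° − μN = W sin 49.8° → μ = −(W sin 49.8° − P cos 20°) / N = 0.2127.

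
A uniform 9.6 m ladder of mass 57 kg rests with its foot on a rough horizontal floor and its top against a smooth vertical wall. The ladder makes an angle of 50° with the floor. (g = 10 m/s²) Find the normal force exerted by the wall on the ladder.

N_wall ≈ 239 N

Torques about the foot: N_wall · 9.6 sin 50° = 57×10×4.8 cos 50° → N_wall = 239.14 N.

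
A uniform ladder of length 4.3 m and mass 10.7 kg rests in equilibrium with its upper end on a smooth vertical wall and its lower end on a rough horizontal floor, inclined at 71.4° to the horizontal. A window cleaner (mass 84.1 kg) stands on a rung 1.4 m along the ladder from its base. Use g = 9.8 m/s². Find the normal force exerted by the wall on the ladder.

N_wall ≈ 108 N

Torques about the foot: N_wall · 4.3 sin 71.4° = 10.7×9.8×2.15 cos 71.4° + 84.1×9.8×1.4 cos 71.4° → N_wall = 107.95 N.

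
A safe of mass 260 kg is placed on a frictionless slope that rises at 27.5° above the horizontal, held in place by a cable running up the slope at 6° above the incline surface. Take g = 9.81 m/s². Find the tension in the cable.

T ≈ 1180 N

Take axes along and perpendicular to the incline. Weight components: W sin 27.5° = 1178 N down-slope, W cos 27.5° = 2262 N into the surface.
Along incline: T cos 6° = W sin 27.5° → T = 1184 N.
Perpendicular: N = W cos 27.5° − T sin 6° = 2139 N.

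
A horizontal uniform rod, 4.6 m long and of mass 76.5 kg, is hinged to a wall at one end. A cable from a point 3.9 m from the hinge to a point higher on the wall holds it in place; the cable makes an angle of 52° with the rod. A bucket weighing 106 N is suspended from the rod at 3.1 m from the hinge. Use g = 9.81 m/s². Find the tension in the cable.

T ≈ 669 N

Take torques about the hinge: T sin 52° · 3.9 = 76.5×9.81×2.3 + 106×3.1 = 2054.7 N·m.
So T = 2054.7 / (0.7880 × 3.9) = 668.57 N.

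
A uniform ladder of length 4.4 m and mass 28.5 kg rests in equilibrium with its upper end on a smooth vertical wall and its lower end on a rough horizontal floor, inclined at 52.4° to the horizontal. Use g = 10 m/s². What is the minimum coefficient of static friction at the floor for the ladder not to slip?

ΣF_y = 0: N_floor = 28.5×10 = 285 N.
Torques about the foot: N_wall · 4.4 sin 52.4° = 28.5×10×2.2 cos 52.4° → N_wall = 109.74 N.
ΣF_x = 0: f_floor = N_wall = 109.74 N.
μ_min = f_floor / N_floor = 109.74 / 285 = 0.3851.

μ_min ≈ 0.385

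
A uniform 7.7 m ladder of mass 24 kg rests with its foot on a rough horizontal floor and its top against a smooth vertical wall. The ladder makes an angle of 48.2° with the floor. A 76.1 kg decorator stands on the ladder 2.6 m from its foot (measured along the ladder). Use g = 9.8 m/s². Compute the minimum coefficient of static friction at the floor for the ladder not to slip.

μ_min ≈ 0.337

ΣF_y = 0: N_floor = 24×9.8 + 76.1×9.8 = 980.98 N.
Torques about the foot: N_wall · 7.7 sin 48.2° = 24×9.8×3.85 cos 48.2° + 76.1×9.8×2.6 cos 48.2° → N_wall = 330.3 N.
ΣF_x = 0: f_floor = N_wall = 330.3 N.
μ_min = f_floor / N_floor = 330.3 / 980.98 = 0.3367.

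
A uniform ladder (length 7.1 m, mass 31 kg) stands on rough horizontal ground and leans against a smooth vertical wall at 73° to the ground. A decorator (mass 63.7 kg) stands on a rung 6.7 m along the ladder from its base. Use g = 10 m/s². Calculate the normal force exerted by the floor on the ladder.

N_floor ≈ 947 N

ΣF_y = 0: N_floor = 31×10 + 63.7×10 = 947 N.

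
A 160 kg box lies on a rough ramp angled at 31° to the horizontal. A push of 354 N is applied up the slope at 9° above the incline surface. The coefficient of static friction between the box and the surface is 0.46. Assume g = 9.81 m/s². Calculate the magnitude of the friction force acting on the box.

Axes along / perpendicular to the incline. W sin 31° = 808.4 N down-slope; W cos 31° = 1345 N into the surface.
Perpendicular: N = W cos 31° − P sin 9° = 1345 − 55.38 = 1290 N.
Along incline: P cos 9° + f = W sin 31° (friction acts up-slope) → f = 808.4 − 349.6 = 458.8 N.
|f| = 458.8 N ≤ μN = 593.4 N, so the box is indeed static.

f ≈ 459 N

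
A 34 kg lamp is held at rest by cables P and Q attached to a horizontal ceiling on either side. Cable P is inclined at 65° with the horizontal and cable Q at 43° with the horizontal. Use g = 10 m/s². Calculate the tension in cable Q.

Weight W = 34 × 10 = 340 N acts straight down.
Horizontal: T_P cos 65° = T_Q cos 43°  →  T_P = 1.731 T_Q.
Vertical: T_P sin 65° + T_Q sin 43° = 340.
Substituting the horizontal relation into the vertical equation gives 2.25 T_Q = 340, so T_Q = 151.1 N.

T_Q ≈ 151 N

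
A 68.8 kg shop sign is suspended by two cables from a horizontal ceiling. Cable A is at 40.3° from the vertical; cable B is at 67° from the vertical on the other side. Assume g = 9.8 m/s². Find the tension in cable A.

T_A ≈ 650 N

Angles from the horizontal: cable A is 90° − 40.3° = 49.7°, cable B is 90° − 67° = 23°.
Weight W = 68.8 × 9.8 = 674.2 N acts straight down.
Horizontal: T_A cos 49.7° = T_B cos 23°  →  T_B = 0.7026 T_A.
Vertical: T_A sin 49.7° + T_B sin 23° = 674.2.
Substituting the horizontal relation into the vertical equation gives 1.037 T_A = 674.2, so T_A = 650 N.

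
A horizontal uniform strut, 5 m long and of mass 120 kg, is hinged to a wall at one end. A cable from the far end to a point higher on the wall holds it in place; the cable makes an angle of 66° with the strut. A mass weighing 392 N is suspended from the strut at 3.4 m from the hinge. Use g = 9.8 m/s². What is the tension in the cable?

Take torques about the hinge: T sin 66° · 5 = 120×9.8×2.5 + 392×3.4 = 4272.8 N·m.
So T = 4272.8 / (0.9135 × 5) = 935.43 N.

T ≈ 935 N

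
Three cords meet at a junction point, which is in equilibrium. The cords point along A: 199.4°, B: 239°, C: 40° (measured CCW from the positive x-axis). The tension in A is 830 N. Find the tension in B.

Resolve: ΣF_x = 830 cos 199.4° + T_B cos 239° + T_C cos 40° = 0.
        ΣF_y = 830 sin 199.4° + T_B sin 239° + T_C sin 40° = 0.
The known terms sum to (-782.9, -275.7) N, so -0.5150 T_B + 0.7660 T_C = 782.9 and -0.8572 T_B + 0.6428 T_C = 275.7.
Solving simultaneously: T_B = 897 N, T_C = 1625 N.

T_B ≈ 897 N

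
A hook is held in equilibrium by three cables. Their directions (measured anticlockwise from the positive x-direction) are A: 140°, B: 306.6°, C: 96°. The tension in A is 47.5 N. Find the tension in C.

Resolve: ΣF_x = 47.5 cos 140° + T_B cos 306.6° + T_C cos 96° = 0.
        ΣF_y = 47.5 sin 140° + T_B sin 306.6° + T_C sin 96° = 0.
The known terms sum to (-36.39, 30.53) N, so 0.5962 T_B − 0.1045 T_C = 36.39 and -0.8028 T_B + 0.9945 T_C = -30.53.
Solving simultaneously: T_B = 64.82 N, T_C = 21.63 N.

T_C ≈ 21.6 N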